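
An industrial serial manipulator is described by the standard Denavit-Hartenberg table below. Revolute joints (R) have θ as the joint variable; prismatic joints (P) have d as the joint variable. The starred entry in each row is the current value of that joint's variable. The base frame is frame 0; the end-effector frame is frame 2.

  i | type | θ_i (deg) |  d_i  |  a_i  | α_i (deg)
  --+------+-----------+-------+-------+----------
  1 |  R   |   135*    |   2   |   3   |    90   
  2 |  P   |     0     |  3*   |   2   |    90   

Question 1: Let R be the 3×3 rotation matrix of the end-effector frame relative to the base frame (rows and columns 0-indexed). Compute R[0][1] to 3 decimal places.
End-effector y-axis (col 1 of R) = (0.7071,0.7071,0.0000)
R[0][1] = 0.7071

0.707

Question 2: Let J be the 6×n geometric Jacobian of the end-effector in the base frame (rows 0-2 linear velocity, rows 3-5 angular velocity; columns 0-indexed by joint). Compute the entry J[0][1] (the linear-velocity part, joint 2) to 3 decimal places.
prismatic axis z_1 = (0.7071,0.7071,0.0000)
J_v[:, 1] = z_1; J_ω[:, 1] = (0,0,0)
entry J[0][1] = 0.7071

0.707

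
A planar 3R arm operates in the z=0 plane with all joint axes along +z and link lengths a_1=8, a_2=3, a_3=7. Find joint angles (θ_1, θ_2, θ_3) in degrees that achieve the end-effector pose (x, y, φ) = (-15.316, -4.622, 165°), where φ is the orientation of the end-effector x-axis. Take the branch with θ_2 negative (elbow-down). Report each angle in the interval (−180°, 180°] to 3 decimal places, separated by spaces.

-135.000 -29.992 -30.008

wrist centre = target − a_3·(cos φ, sin φ) = (-8.5545, -6.4337)
cos θ_2 = (114.5727−8²−3²)/(2·8·3) = 0.8661; θ_2 = -29.9916° (elbow-down)
β = atan2(-6.4337,-8.5545) = -143.0537°; ψ = atan2(-1.4996,10.5983) = -8.0537°
θ_1 = β − ψ = -135.0000°
θ_3 = φ − θ_1 − θ_2 = -30.0084° (wrapped to (-180°,180°])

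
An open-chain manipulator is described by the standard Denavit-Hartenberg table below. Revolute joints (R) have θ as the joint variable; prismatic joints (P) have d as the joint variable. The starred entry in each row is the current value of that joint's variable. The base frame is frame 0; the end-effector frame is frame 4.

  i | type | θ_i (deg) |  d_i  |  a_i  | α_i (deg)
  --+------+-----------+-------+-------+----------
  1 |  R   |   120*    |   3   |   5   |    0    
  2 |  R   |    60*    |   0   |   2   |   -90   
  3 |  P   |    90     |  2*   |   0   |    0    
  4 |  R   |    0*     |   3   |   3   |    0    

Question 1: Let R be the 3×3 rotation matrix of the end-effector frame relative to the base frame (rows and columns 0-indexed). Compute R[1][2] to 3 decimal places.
-1.000

End-effector z-axis (col 2 of R) = (-0.0000,-1.0000,0.0000)
R[1][2] = -1.0000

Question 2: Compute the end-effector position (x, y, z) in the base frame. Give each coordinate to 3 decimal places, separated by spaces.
-4.500 -0.670 0.000

after link 1: o_1 = (-2.5000, 4.3301, 3.0000)
after link 2: o_2 = (-4.5000, 4.3301, 3.0000)
after link 3: o_3 = (-4.5000, 2.3301, 3.0000)
after link 4: o_4 = (-4.5000, -0.6699, 0.0000)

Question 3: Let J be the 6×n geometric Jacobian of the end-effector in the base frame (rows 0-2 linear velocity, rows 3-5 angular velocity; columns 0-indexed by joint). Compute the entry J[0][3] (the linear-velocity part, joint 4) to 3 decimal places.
axis z_3 = (-0.0000,-1.0000,0.0000); lever o_n−o_3 = (-0.0000,-3.0000,-3.0000)
cross product → J_v[:, 3] = (3.0000,-0.0000,0.0000)
J_ω[:, 3] = z_3
entry J[0][3] = 3.0000

3.000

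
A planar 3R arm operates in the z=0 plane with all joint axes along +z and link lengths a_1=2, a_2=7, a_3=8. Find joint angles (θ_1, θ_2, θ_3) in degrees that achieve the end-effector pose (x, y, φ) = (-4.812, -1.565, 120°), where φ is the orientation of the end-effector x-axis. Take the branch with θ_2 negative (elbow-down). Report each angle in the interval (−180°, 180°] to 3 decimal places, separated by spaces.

wrist centre = target − a_3·(cos φ, sin φ) = (-0.8120, -8.4932)
cos θ_2 = (72.7938−2²−7²)/(2·2·7) = 0.7069; θ_2 = -45.0149° (elbow-down)
β = atan2(-8.4932,-0.8120) = -95.4612°; ψ = atan2(-4.9510,6.9485) = -35.4713°
θ_1 = β − ψ = -59.9899°
θ_3 = φ − θ_1 − θ_2 = -134.9952° (wrapped to (-180°,180°])

-59.990 -45.015 -134.995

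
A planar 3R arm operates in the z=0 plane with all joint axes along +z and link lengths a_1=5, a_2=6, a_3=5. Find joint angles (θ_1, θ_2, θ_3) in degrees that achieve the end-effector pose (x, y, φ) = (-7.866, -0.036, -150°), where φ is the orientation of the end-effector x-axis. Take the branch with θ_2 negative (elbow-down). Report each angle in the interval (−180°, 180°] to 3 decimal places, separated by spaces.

-134.992 -135.000 119.992

wrist centre = target − a_3·(cos φ, sin φ) = (-3.5359, 2.4640)
cos θ_2 = (18.5737−5²−6²)/(2·5·6) = -0.7071; θ_2 = -134.9999° (elbow-down)
β = atan2(2.4640,-3.5359) = 145.1290°; ψ = atan2(-4.2427,0.7574) = -79.8786°
θ_1 = β − ψ = 225.0076°
θ_3 = φ − θ_1 − θ_2 = 119.9923° (wrapped to (-180°,180°])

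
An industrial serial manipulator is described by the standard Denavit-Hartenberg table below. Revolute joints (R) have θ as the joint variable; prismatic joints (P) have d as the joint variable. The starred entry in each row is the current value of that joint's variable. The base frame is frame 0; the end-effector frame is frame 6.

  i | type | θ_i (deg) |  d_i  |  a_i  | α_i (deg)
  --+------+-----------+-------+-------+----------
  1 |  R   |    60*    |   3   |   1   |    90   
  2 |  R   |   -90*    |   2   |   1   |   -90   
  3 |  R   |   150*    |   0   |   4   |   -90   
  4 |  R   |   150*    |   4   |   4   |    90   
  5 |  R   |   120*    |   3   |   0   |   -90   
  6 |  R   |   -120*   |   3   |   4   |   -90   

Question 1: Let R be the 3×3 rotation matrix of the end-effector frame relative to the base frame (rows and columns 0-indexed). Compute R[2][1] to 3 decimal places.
-0.400

End-effector y-axis (col 1 of R) = (0.4833,-0.7790,-0.3995)
R[2][1] = -0.3995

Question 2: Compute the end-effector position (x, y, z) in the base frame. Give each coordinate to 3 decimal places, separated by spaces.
after link 1: o_1 = (0.5000, 0.8660, 3.0000)
after link 2: o_2 = (2.2321, -0.1340, 2.0000)
after link 3: o_3 = (0.5000, 0.8660, 5.4641)
after link 4: o_4 = (4.0000, -3.4641, 4.4641)
after link 5: o_5 = (2.0514, -5.3391, 5.7631)
after link 6: o_6 = (-2.8224, -5.0667, 6.8457)

-2.822 -5.067 6.846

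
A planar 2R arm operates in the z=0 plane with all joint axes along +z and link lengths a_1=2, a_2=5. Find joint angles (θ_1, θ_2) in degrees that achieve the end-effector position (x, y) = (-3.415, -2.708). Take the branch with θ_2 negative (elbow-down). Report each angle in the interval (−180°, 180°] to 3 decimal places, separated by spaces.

cos θ_2 = (18.9955−2²−5²)/(2·2·5) = -0.5002; θ_2 = -120.0149° (elbow-down)
β = atan2(-2.7080,-3.4150) = -141.5866°; ψ = atan2(-4.3295,-0.5011) = -96.6025°
θ_1 = β − ψ = -44.9841°

-44.984 -120.015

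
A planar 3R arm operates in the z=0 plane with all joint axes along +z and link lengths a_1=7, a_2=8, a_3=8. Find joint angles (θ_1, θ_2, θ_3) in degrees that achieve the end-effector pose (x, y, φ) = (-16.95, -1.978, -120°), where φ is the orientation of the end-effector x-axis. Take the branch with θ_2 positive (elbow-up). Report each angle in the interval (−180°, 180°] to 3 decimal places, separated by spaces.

wrist centre = target − a_3·(cos φ, sin φ) = (-12.9500, 4.9502)
cos θ_2 = (192.2070−7²−8²)/(2·7·8) = 0.7072; θ_2 = 44.9920° (elbow-up)
β = atan2(4.9502,-12.9500) = 159.0804°; ψ = atan2(5.6561,12.6576) = 24.0775°
θ_1 = β − ψ = 135.0029°
θ_3 = φ − θ_1 − θ_2 = 60.0051° (wrapped to (-180°,180°])

135.003 44.992 60.005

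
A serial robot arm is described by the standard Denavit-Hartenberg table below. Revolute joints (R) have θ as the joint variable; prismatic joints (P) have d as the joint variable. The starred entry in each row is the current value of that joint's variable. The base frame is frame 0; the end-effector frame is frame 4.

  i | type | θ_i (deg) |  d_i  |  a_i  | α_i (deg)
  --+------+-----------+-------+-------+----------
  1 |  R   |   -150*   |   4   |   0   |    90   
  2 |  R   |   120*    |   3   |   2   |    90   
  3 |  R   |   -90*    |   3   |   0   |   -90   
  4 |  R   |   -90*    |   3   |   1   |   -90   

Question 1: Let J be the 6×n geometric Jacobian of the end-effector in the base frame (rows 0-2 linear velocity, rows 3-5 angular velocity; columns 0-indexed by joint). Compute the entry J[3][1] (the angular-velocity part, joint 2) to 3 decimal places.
-0.500

axis z_1 = (-0.5000,0.8660,0.0000); lever o_n−o_1 = (-2.3349,2.1160,6.3301)
cross product → J_v[:, 1] = (5.4821,3.1651,0.9641)
J_ω[:, 1] = z_1
entry J[3][1] = -0.5000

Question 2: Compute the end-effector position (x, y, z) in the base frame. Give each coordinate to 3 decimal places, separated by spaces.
-2.335 2.116 10.330

after link 1: o_1 = (0.0000, 0.0000, 4.0000)
after link 2: o_2 = (-0.6340, 3.0981, 5.7321)
after link 3: o_3 = (-2.8840, 1.7990, 7.2321)
after link 4: o_4 = (-2.3349, 2.1160, 10.3301)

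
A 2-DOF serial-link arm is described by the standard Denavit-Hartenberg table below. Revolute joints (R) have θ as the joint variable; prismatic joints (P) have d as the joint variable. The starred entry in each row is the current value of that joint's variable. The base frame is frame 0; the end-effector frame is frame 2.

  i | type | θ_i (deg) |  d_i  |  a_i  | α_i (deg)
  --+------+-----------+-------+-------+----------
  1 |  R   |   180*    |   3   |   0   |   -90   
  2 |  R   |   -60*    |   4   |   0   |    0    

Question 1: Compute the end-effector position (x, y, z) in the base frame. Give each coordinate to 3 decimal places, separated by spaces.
after link 1: o_1 = (0.0000, 0.0000, 3.0000)
after link 2: o_2 = (-0.0000, -4.0000, 3.0000)

-0.000 -4.000 3.000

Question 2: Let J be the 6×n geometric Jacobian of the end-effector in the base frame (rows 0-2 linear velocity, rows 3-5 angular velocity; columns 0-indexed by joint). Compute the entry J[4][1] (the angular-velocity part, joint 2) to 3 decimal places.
axis z_1 = (-0.0000,-1.0000,0.0000); lever o_n−o_1 = (-0.0000,-4.0000,0.0000)
cross product → J_v[:, 1] = (-0.0000,0.0000,0.0000)
J_ω[:, 1] = z_1
entry J[4][1] = -1.0000

-1.000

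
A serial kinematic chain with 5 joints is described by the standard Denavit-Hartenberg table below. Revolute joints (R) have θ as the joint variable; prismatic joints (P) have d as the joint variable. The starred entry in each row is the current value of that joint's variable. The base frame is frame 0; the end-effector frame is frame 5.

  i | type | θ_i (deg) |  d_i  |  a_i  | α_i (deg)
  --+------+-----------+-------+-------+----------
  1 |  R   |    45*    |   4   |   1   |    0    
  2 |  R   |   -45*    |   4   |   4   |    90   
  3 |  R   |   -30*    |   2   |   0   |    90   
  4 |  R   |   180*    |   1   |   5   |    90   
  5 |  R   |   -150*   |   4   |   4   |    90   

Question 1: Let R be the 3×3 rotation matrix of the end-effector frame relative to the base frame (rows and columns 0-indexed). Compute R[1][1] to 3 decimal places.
-1.000

End-effector y-axis (col 1 of R) = (0.0000,-1.0000,0.0000)
R[1][1] = -1.0000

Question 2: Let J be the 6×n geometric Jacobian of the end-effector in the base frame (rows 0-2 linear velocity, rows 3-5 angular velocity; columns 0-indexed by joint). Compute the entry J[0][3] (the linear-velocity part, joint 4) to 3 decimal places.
axis z_3 = (-0.5000,-0.0000,-0.8660); lever o_n−o_3 = (-0.8301,-4.0000,1.6340)
cross product → J_v[:, 3] = (-3.4641,1.5359,2.0000)
J_ω[:, 3] = z_3
entry J[0][3] = -3.4641

-3.464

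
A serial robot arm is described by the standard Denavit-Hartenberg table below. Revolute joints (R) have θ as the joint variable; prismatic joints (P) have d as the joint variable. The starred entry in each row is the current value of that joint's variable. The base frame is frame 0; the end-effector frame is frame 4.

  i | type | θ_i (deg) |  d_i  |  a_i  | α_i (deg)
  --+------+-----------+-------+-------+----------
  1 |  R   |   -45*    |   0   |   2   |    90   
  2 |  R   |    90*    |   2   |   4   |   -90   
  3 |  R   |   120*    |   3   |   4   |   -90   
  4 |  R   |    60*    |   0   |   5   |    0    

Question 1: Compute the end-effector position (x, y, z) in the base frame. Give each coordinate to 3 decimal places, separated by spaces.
after link 1: o_1 = (1.4142, -1.4142, 0.0000)
after link 2: o_2 = (0.0000, -2.8284, 4.0000)
after link 3: o_3 = (0.3282, 1.7424, 2.0000)
after link 4: o_4 = (4.9210, 0.2115, 0.7500)

4.921 0.211 0.750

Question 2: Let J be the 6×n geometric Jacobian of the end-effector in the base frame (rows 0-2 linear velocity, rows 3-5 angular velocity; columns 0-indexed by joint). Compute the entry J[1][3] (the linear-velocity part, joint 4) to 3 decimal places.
axis z_3 = (-0.3536,-0.3536,-0.8660); lever o_n−o_3 = (4.5928,-1.5309,-1.2500)
cross product → J_v[:, 3] = (-0.8839,-4.4194,2.1651)
J_ω[:, 3] = z_3
entry J[1][3] = -4.4194

-4.419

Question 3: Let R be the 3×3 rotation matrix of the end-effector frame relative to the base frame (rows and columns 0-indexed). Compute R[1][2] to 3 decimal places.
-0.354

End-effector z-axis (col 2 of R) = (-0.3536,-0.3536,-0.8660)
R[1][2] = -0.3536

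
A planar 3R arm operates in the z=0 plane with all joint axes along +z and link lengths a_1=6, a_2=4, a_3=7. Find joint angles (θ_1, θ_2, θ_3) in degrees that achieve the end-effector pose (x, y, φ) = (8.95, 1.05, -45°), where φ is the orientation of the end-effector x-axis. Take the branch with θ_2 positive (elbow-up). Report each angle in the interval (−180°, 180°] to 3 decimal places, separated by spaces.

wrist centre = target − a_3·(cos φ, sin φ) = (4.0003, 5.9997)
cos θ_2 = (51.9990−6²−4²)/(2·6·4) = -0.0000; θ_2 = 90.0012° (elbow-up)
β = atan2(5.9997,4.0003) = 56.3071°; ψ = atan2(4.0000,5.9999) = 33.6904°
θ_1 = β − ψ = 22.6167°
θ_3 = φ − θ_1 − θ_2 = -157.6179° (wrapped to (-180°,180°])

22.617 90.001 -157.618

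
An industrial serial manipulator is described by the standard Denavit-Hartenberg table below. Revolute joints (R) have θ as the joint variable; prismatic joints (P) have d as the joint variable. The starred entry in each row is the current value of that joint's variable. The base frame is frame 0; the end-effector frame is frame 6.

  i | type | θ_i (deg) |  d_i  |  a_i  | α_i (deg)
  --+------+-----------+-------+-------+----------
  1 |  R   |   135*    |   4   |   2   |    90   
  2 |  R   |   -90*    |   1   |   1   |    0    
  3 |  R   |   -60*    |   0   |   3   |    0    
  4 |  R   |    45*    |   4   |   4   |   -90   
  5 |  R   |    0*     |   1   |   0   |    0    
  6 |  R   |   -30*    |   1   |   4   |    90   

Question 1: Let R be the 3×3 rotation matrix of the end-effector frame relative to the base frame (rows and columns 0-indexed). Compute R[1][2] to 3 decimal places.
0.704

End-effector z-axis (col 2 of R) = (0.5209,0.7039,0.4830)
R[1][2] = 0.7039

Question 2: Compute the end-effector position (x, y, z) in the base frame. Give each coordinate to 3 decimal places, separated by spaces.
5.373 4.527 -6.227

after link 1: o_1 = (-1.4142, 1.4142, 4.0000)
after link 2: o_2 = (-0.7071, 2.1213, 3.0000)
after link 3: o_3 = (1.1300, 0.2842, 1.5000)
after link 4: o_4 = (4.6905, 2.3806, -2.3637)
after link 5: o_5 = (4.0075, 3.0636, -2.6225)
after link 6: o_6 = (5.3727, 4.5268, -6.2274)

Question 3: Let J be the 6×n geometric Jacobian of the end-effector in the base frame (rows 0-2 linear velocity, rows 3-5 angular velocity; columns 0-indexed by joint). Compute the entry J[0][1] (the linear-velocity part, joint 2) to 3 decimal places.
-7.232

axis z_1 = (0.7071,0.7071,0.0000); lever o_n−o_1 = (6.7869,3.1126,-10.2274)
cross product → J_v[:, 1] = (-7.2319,7.2319,-2.5981)
J_ω[:, 1] = z_1
entry J[0][1] = -7.2319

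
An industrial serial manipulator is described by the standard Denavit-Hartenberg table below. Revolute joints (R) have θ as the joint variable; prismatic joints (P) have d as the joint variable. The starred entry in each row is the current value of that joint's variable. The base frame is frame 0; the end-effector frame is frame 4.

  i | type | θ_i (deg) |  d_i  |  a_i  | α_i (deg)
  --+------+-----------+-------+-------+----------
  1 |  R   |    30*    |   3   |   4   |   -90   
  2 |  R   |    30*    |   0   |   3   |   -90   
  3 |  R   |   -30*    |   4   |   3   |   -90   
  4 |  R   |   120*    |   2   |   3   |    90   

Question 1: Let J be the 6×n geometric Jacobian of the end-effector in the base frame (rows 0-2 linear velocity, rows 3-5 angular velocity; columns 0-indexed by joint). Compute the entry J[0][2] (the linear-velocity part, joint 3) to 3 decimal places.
axis z_2 = (-0.4330,-0.2500,-0.8660); lever o_n−o_2 = (1.6083,-0.2054,-2.3636)
cross product → J_v[:, 2] = (0.4130,-2.4163,0.4910)
J_ω[:, 2] = z_2
entry J[0][2] = 0.4130

0.413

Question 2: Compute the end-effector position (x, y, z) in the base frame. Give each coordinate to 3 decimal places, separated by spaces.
after link 1: o_1 = (3.4641, 2.0000, 3.0000)
after link 2: o_2 = (5.7141, 3.2990, 1.5000)
after link 3: o_3 = (5.1806, 4.7231, -3.2631)
after link 4: o_4 = (7.3224, 3.0936, -0.8636)

7.322 3.094 -0.864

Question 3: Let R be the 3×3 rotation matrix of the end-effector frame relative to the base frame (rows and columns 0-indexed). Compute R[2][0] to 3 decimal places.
0.967

End-effector x-axis (col 0 of R) = (0.1752,-0.1875,0.9665)
R[2][0] = 0.9665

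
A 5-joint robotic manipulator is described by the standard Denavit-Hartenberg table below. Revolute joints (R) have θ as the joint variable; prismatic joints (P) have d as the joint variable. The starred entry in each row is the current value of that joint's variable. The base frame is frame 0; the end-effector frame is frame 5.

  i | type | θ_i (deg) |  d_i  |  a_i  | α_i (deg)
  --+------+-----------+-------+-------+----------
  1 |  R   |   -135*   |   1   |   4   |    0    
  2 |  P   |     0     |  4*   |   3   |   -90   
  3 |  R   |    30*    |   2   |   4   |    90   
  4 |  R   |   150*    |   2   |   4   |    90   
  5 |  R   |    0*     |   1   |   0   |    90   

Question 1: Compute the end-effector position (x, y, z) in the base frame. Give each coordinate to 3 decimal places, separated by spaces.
after link 1: o_1 = (-2.8284, -2.8284, 1.0000)
after link 2: o_2 = (-4.9497, -4.9497, 5.0000)
after link 3: o_3 = (-5.9850, -8.8135, 3.0000)
after link 4: o_4 = (-3.1566, -8.8135, 6.4641)
after link 5: o_5 = (-2.8504, -9.7320, 6.2141)

-2.850 -9.732 6.214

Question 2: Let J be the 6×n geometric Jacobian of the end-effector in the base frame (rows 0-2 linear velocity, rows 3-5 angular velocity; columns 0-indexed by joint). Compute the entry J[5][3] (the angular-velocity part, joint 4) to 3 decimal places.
0.866

axis z_3 = (-0.3536,-0.3536,0.8660); lever o_n−o_3 = (3.1346,-0.9186,3.2141)
cross product → J_v[:, 3] = (-0.3409,3.8510,1.4330)
J_ω[:, 3] = z_3
entry J[5][3] = 0.8660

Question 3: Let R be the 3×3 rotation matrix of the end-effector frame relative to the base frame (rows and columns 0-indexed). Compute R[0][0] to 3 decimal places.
0.884

End-effector x-axis (col 0 of R) = (0.8839,0.1768,0.4330)
R[0][0] = 0.8839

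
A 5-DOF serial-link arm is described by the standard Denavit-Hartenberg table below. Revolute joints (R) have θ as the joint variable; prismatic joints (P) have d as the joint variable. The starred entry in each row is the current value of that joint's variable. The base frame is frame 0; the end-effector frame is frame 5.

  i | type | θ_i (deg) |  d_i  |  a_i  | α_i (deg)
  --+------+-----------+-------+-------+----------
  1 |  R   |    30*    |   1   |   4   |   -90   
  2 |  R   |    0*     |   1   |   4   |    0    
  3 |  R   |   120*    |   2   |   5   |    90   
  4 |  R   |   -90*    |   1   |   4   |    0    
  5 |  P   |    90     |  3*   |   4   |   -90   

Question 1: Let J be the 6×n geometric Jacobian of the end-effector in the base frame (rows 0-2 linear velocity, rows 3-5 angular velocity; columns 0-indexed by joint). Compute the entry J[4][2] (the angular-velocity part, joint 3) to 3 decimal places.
axis z_2 = (-0.5000,0.8660,0.0000); lever o_n−o_2 = (0.1029,-2.2500,-9.7942)
cross product → J_v[:, 2] = (-8.4821,-4.8971,1.0359)
J_ω[:, 2] = z_2
entry J[4][2] = 0.8660

0.866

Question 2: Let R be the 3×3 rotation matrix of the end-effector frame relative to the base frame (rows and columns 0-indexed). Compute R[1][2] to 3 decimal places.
End-effector z-axis (col 2 of R) = (-0.5000,0.8660,0.0000)
R[1][2] = 0.8660

0.866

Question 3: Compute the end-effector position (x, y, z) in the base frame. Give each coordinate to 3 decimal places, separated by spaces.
6.531 2.616 -8.794

after link 1: o_1 = (3.4641, 2.0000, 1.0000)
after link 2: o_2 = (6.4282, 4.8660, 1.0000)
after link 3: o_3 = (3.2631, 5.3481, -3.3301)
after link 4: o_4 = (6.0131, 2.3170, -3.8301)
after link 5: o_5 = (6.5311, 2.6160, -8.7942)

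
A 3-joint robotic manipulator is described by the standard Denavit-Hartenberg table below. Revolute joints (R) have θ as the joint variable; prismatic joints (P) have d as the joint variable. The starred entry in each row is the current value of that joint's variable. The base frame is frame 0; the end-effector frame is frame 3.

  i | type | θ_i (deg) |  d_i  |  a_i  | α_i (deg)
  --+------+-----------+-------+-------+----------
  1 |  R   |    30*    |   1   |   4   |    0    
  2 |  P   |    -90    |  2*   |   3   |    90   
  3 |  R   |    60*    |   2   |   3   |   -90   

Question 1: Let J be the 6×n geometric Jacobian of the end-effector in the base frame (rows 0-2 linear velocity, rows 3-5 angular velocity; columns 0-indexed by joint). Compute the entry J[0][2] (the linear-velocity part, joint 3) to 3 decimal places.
-1.299

axis z_2 = (-0.8660,-0.5000,0.0000); lever o_n−o_2 = (-0.9821,-2.2990,2.5981)
cross product → J_v[:, 2] = (-1.2990,2.2500,1.5000)
J_ω[:, 2] = z_2
entry J[0][2] = -1.2990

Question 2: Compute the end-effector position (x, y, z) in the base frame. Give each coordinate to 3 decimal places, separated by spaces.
3.982 -2.897 5.598

after link 1: o_1 = (3.4641, 2.0000, 1.0000)
after link 2: o_2 = (4.9641, -0.5981, 3.0000)
after link 3: o_3 = (3.9821, -2.8971, 5.5981)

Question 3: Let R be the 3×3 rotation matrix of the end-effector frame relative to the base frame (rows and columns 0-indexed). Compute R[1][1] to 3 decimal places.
0.500

End-effector y-axis (col 1 of R) = (0.8660,0.5000,-0.0000)
R[1][1] = 0.5000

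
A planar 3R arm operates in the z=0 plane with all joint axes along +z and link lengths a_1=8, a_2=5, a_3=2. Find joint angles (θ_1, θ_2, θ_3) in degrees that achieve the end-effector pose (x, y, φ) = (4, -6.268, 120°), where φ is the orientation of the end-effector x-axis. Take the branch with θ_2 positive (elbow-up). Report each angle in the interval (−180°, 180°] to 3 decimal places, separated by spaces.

-90.000 89.999 120.001

wrist centre = target − a_3·(cos φ, sin φ) = (5.0000, -8.0001)
cos θ_2 = (89.0008−8²−5²)/(2·8·5) = 0.0000; θ_2 = 89.9994° (elbow-up)
β = atan2(-8.0001,5.0000) = -57.9948°; ψ = atan2(5.0000,8.0001) = 32.0052°
θ_1 = β − ψ = -90.0000°
θ_3 = φ − θ_1 − θ_2 = 120.0006° (wrapped to (-180°,180°])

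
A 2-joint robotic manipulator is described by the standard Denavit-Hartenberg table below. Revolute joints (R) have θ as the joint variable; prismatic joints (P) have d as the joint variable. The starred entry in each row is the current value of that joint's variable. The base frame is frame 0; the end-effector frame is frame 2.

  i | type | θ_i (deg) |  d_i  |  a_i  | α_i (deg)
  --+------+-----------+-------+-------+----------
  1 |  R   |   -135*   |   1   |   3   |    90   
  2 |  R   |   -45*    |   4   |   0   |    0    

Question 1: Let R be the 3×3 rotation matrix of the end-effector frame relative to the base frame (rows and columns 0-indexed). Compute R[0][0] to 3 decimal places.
-0.500

End-effector x-axis (col 0 of R) = (-0.5000,-0.5000,-0.7071)
R[0][0] = -0.5000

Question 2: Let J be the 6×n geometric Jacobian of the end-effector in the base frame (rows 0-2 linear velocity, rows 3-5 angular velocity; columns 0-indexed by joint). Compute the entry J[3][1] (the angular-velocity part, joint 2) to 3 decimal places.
axis z_1 = (-0.7071,0.7071,0.0000); lever o_n−o_1 = (-2.8284,2.8284,0.0000)
cross product → J_v[:, 1] = (-0.0000,-0.0000,0.0000)
J_ω[:, 1] = z_1
entry J[3][1] = -0.7071

-0.707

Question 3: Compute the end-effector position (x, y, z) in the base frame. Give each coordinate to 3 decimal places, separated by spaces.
-4.950 0.707 1.000

after link 1: o_1 = (-2.1213, -2.1213, 1.0000)
after link 2: o_2 = (-4.9497, 0.7071, 1.0000)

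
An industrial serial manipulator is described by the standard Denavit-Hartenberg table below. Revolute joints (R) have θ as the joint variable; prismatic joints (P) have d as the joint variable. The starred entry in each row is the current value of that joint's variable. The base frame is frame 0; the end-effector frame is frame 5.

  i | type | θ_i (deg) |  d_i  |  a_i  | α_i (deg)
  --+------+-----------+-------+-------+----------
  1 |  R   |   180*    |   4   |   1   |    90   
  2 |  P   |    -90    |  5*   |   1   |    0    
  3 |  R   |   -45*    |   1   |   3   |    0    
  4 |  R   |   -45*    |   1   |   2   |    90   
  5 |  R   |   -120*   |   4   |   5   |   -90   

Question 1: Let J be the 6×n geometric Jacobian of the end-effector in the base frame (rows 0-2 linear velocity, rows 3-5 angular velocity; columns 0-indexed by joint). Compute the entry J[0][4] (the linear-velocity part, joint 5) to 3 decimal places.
4.330

axis z_4 = (0.0000,-0.0000,1.0000); lever o_n−o_4 = (-2.5000,-4.3301,4.0000)
cross product → J_v[:, 4] = (4.3301,-2.5000,-0.0000)
J_ω[:, 4] = z_4
entry J[0][4] = 4.3301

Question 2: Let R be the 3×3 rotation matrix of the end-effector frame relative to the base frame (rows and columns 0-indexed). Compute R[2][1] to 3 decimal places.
End-effector y-axis (col 1 of R) = (-0.0000,-0.0000,-1.0000)
R[2][1] = -1.0000

-1.000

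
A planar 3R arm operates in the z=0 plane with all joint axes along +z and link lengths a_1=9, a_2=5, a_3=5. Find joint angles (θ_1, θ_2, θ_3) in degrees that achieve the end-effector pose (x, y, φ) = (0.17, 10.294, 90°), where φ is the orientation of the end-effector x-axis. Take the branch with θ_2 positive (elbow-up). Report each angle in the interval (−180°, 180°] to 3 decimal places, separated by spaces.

60.000 150.003 -120.003

wrist centre = target − a_3·(cos φ, sin φ) = (0.1700, 5.2940)
cos θ_2 = (28.0553−9²−5²)/(2·9·5) = -0.8661; θ_2 = 150.0030° (elbow-up)
β = atan2(5.2940,0.1700) = 88.1608°; ψ = atan2(2.4998,4.6697) = 28.1607°
θ_1 = β − ψ = 60.0001°
θ_3 = φ − θ_1 − θ_2 = -120.0031° (wrapped to (-180°,180°])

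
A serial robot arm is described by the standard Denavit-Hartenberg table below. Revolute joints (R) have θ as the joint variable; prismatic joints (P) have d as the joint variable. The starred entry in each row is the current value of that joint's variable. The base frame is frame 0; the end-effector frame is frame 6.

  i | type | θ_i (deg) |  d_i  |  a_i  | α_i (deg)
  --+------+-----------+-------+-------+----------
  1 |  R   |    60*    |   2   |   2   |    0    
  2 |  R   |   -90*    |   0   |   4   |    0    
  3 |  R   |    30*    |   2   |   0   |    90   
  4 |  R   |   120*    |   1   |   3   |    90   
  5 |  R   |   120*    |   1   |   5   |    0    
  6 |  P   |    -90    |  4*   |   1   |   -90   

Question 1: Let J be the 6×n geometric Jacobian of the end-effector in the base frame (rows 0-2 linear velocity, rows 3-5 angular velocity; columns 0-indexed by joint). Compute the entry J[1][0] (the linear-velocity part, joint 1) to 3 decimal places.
axis z_0 = ẑ; lever o_n−o_0 = (8.1112,-6.0981,7.6830)
cross product → J_v[:, 0] = (6.0981,8.1112,-0.0000)
J_ω[:, 0] = z_0
entry J[1][0] = 8.1112

8.111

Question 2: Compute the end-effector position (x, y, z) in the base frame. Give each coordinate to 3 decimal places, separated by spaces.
8.111 -6.098 7.683

after link 1: o_1 = (1.0000, 1.7321, 2.0000)
after link 2: o_2 = (4.4641, -0.2679, 2.0000)
after link 3: o_3 = (4.4641, -0.2679, 4.0000)
after link 4: o_4 = (2.9641, -1.2679, 6.5981)
after link 5: o_5 = (5.0801, -5.5981, 4.9330)
after link 6: o_6 = (8.1112, -6.0981, 7.6830)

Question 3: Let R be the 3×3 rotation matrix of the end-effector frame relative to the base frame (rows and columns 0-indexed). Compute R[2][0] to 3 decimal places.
0.750

End-effector x-axis (col 0 of R) = (-0.4330,-0.5000,0.7500)
R[2][0] = 0.7500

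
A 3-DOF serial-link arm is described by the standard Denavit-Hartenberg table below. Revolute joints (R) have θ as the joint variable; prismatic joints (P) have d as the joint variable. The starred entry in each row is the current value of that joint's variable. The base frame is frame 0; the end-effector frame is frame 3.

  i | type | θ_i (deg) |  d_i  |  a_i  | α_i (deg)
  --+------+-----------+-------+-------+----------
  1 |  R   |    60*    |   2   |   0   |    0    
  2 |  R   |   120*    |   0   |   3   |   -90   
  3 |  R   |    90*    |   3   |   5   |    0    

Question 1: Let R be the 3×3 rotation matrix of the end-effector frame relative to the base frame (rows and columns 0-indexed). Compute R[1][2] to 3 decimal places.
-1.000

End-effector z-axis (col 2 of R) = (-0.0000,-1.0000,0.0000)
R[1][2] = -1.0000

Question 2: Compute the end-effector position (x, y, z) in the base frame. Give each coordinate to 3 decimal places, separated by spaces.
after link 1: o_1 = (0.0000, 0.0000, 2.0000)
after link 2: o_2 = (-3.0000, 0.0000, 2.0000)
after link 3: o_3 = (-3.0000, -3.0000, -3.0000)

-3.000 -3.000 -3.000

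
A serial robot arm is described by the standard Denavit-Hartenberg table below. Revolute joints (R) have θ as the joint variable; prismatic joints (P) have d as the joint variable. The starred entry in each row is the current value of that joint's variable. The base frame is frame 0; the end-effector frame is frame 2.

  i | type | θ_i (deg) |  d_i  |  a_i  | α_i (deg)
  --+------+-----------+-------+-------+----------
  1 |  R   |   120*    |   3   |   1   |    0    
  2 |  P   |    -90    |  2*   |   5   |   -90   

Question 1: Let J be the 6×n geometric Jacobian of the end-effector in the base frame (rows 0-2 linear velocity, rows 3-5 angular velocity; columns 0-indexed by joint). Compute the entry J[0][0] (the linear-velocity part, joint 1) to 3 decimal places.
axis z_0 = ẑ; lever o_n−o_0 = (3.8301,3.3660,5.0000)
cross product → J_v[:, 0] = (-3.3660,3.8301,0.0000)
J_ω[:, 0] = z_0
entry J[0][0] = -3.3660

-3.366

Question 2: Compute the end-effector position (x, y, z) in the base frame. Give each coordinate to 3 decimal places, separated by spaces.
after link 1: o_1 = (-0.5000, 0.8660, 3.0000)
after link 2: o_2 = (3.8301, 3.3660, 5.0000)

3.830 3.366 5.000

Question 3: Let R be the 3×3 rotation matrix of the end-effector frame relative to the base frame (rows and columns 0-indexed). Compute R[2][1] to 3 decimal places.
End-effector y-axis (col 1 of R) = (-0.0000,0.0000,-1.0000)
R[2][1] = -1.0000

-1.000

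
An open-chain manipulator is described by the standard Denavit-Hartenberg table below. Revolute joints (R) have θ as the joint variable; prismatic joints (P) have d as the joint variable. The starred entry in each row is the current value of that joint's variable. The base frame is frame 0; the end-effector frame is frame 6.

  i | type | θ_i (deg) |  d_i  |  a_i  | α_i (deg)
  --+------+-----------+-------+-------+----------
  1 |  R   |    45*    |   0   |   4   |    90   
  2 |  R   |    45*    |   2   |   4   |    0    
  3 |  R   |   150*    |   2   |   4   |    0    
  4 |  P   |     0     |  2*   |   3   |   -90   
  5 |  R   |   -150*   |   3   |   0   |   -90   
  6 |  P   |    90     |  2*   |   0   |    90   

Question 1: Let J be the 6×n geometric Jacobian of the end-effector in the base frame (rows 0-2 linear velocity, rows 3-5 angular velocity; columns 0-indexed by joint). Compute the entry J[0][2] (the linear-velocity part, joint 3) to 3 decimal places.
3.513

axis z_2 = (0.7071,-0.7071,0.0000); lever o_n−o_2 = (-0.8619,-8.9682,-4.9683)
cross product → J_v[:, 2] = (3.5131,3.5131,-6.9509)
J_ω[:, 2] = z_2
entry J[0][2] = 3.5131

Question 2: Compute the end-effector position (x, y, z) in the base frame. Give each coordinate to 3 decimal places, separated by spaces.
after link 1: o_1 = (2.8284, 2.8284, 0.0000)
after link 2: o_2 = (6.2426, 3.4142, 2.8284)
after link 3: o_3 = (4.9248, -0.7321, 1.7932)
after link 4: o_4 = (4.2900, -4.1953, 1.0167)
after link 5: o_5 = (4.8390, -3.6463, -1.8811)
after link 6: o_6 = (5.3807, -5.5540, -2.1399)

5.381 -5.554 -2.140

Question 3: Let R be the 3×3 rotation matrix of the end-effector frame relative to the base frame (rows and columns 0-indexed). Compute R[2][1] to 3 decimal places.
End-effector y-axis (col 1 of R) = (0.2709,-0.9539,-0.1294)
R[2][1] = -0.1294

-0.129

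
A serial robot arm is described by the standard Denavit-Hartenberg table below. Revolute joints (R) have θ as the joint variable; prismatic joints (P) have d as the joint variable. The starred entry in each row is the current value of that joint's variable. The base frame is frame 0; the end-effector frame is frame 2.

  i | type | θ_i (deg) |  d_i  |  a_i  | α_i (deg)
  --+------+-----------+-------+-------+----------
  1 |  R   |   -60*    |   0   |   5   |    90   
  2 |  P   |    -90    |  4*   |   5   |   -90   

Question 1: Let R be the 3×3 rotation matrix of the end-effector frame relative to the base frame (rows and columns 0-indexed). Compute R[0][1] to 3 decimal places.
0.866

End-effector y-axis (col 1 of R) = (0.8660,0.5000,-0.0000)
R[0][1] = 0.8660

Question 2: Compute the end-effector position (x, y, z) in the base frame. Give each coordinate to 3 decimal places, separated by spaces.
-0.964 -6.330 -5.000

after link 1: o_1 = (2.5000, -4.3301, 0.0000)
after link 2: o_2 = (-0.9641, -6.3301, -5.0000)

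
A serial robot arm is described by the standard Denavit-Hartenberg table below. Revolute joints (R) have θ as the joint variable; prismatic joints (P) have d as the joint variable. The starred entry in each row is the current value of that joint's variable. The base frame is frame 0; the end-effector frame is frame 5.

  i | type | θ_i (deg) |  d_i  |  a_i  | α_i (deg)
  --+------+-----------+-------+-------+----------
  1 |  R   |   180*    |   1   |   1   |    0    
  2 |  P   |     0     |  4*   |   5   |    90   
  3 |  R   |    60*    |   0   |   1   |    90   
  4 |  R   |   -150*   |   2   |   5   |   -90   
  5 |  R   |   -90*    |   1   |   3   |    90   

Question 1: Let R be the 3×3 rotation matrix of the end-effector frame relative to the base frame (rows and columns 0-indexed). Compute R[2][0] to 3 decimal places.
End-effector x-axis (col 0 of R) = (-0.8660,0.0000,-0.5000)
R[2][0] = -0.5000

-0.500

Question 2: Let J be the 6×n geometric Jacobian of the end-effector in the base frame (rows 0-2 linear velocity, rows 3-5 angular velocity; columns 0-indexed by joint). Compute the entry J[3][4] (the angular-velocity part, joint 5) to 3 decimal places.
axis z_4 = (-0.2500,-0.8660,0.4330); lever o_n−o_4 = (-2.8481,-0.8660,-1.0670)
cross product → J_v[:, 4] = (1.2990,-1.5000,-2.2500)
J_ω[:, 4] = z_4
entry J[3][4] = -0.2500

-0.250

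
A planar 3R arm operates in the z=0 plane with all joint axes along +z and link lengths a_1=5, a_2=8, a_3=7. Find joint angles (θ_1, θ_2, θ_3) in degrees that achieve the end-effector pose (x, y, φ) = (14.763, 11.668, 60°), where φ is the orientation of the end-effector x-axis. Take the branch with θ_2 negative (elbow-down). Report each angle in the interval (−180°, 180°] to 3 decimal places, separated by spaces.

wrist centre = target − a_3·(cos φ, sin φ) = (11.2630, 5.6058)
cos θ_2 = (158.2804−5²−8²)/(2·5·8) = 0.8660; θ_2 = -30.0023° (elbow-down)
β = atan2(5.6058,11.2630) = 26.4605°; ψ = atan2(-4.0003,11.9280) = -18.5398°
θ_1 = β − ψ = 45.0002°
θ_3 = φ − θ_1 − θ_2 = 45.0021° (wrapped to (-180°,180°])

45.000 -30.002 45.002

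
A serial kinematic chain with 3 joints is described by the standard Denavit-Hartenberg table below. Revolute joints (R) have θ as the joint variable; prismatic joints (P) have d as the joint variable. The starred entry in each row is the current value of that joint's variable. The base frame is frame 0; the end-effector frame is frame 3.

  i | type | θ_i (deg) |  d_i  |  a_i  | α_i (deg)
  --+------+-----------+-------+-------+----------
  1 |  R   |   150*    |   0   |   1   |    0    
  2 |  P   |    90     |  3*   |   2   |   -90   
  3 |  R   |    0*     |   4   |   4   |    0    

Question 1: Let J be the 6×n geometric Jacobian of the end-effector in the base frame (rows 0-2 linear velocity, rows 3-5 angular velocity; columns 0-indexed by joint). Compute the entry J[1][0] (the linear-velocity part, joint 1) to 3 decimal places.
-0.402

axis z_0 = ẑ; lever o_n−o_0 = (-0.4019,-6.6962,3.0000)
cross product → J_v[:, 0] = (6.6962,-0.4019,0.0000)
J_ω[:, 0] = z_0
entry J[1][0] = -0.4019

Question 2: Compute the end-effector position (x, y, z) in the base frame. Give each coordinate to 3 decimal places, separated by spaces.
after link 1: o_1 = (-0.8660, 0.5000, 0.0000)
after link 2: o_2 = (-1.8660, -1.2321, 3.0000)
after link 3: o_3 = (-0.4019, -6.6962, 3.0000)

-0.402 -6.696 3.000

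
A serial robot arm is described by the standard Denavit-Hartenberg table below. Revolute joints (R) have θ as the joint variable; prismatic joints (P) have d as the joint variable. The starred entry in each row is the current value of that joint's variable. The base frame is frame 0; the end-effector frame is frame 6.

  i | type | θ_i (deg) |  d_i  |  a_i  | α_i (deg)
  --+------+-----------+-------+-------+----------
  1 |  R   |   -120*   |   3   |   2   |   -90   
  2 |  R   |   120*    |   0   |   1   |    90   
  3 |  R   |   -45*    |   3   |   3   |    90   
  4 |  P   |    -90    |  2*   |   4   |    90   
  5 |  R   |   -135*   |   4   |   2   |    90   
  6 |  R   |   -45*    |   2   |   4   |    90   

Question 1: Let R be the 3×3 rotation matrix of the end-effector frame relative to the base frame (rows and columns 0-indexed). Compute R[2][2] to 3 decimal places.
0.123

End-effector z-axis (col 2 of R) = (-0.4861,0.8652,0.1232)
R[2][2] = 0.1232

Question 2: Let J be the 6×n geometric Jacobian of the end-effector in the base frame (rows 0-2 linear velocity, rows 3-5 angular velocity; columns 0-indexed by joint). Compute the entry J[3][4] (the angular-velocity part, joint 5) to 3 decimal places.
0.436

axis z_4 = (0.4356,-0.6597,0.6124); lever o_n−o_4 = (-0.0021,-4.4890,-2.9215)
cross product → J_v[:, 4] = (4.6764,1.2713,-1.9568)
J_ω[:, 4] = z_4
entry J[3][4] = 0.4356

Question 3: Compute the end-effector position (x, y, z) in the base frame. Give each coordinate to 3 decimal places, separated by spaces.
-3.204 -2.964 -0.900

after link 1: o_1 = (-1.0000, -1.7321, 3.0000)
after link 2: o_2 = (-0.7500, -1.2990, 2.1340)
after link 3: o_3 = (-3.3558, -1.5698, -1.2031)
after link 4: o_4 = (-3.2021, 1.5249, 2.0216)
after link 5: o_5 = (-0.9560, -2.2417, 2.8980)
after link 6: o_6 = (-3.2042, -2.9641, -0.8999)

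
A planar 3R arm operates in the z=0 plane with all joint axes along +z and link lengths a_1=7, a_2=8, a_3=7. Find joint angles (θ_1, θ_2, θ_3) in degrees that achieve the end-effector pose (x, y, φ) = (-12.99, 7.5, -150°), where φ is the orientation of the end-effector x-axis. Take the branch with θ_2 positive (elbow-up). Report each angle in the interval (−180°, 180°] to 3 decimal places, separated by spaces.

wrist centre = target − a_3·(cos φ, sin φ) = (-6.9278, 11.0000)
cos θ_2 = (168.9947−7²−8²)/(2·7·8) = 0.5000; θ_2 = 60.0031° (elbow-up)
β = atan2(11.0000,-6.9278) = 122.2028°; ψ = atan2(6.9284,10.9996) = 32.2059°
θ_1 = β − ψ = 89.9969°
θ_3 = φ − θ_1 − θ_2 = 60.0000° (wrapped to (-180°,180°])

89.997 60.003 60.000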